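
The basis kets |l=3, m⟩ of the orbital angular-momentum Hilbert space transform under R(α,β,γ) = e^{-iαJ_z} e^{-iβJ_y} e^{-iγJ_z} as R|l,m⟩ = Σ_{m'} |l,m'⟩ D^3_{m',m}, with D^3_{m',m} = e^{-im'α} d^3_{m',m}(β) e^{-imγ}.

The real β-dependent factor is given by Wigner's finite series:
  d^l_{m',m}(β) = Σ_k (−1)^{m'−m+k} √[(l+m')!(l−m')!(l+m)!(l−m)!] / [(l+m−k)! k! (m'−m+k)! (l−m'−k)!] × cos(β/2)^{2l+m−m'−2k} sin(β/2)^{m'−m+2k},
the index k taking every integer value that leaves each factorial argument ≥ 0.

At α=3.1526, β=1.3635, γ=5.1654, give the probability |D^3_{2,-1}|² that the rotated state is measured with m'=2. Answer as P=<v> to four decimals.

D^3_{2,-1}(3.1526,1.3635,5.1654) = e^{-i·2·3.1526}·d^3_{2,-1}(1.3635)·e^{-i·-1·5.1654}. Compute d first:
Half-angle: c=0.776471, s=0.630153. N=√(120·1·2·24)=75.894664
Admissible k: 0..1 (factorial args all ≥0)
  k=0: (−1)^3·75.8947/(12)·0.7765^3·0.6302^3 = -0.740873
  k=1: (−1)^4·75.8947/(24)·0.7765^1·0.6302^5 = +0.243980
d^3_{2,-1}(1.3635) = -0.740873 +0.243980 = -0.496892
|D^3_{2,-1}|² = |d^3_{2,-1}(β)|² = (-0.496892)² = 0.246902 (the z-rotation phases have unit modulus)

P=0.2469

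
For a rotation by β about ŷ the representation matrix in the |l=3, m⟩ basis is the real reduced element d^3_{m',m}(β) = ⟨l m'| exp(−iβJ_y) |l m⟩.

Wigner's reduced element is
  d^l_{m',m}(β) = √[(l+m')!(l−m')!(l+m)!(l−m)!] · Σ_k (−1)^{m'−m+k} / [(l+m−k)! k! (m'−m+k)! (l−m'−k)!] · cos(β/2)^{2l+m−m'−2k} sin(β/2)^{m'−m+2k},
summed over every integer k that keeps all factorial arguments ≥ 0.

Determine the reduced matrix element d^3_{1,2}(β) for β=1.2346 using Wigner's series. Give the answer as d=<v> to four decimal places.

d=-0.0051

d^3_{1,2}(β=1.2346) via Wigner's sum:
c=cos(1.2346/2)=0.815444, s=sin(1.2346/2)=0.578836; N=√[24·2·120·1]=75.894664
k: max(0,(2)−(1))=1 … min(3+(2),3−(1))=2
  k=1: (−1)^0·75.8947/(24)·0.8154^5·0.5788^1 = +0.659974
  k=2: (−1)^1·75.8947/(12)·0.8154^3·0.5788^3 = -0.665087
d^3_{1,2}(1.2346) = +0.659974 -0.665087 = -0.005113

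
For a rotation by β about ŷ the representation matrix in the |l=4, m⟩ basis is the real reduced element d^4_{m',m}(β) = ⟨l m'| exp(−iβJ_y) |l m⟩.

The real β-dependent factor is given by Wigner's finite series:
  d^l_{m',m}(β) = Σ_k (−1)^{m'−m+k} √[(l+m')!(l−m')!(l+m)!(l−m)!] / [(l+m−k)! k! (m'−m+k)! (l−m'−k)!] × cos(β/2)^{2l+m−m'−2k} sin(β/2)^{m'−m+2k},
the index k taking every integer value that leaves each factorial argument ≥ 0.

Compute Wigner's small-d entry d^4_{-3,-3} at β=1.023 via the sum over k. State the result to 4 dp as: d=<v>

d=-0.4031

d^4_{-3,-3}(β=1.023) via Wigner's sum:
With c≡cos(β/2)=0.872011 and s≡sin(β/2)=0.489486, N=[1·5040·1·5040]^{1/2}=5040.000000
k: max(0,(-3)−(-3))=0 … min(4+(-3),4−(-3))=1
  k=0: (−1)^0·5040.0000/(5040)·0.8720^8·0.4895^0 = +0.334331
  k=1: (−1)^1·5040.0000/(720)·0.8720^6·0.4895^2 = -0.737413
d^4_{-3,-3}(1.023) = +0.334331 -0.737413 = -0.403082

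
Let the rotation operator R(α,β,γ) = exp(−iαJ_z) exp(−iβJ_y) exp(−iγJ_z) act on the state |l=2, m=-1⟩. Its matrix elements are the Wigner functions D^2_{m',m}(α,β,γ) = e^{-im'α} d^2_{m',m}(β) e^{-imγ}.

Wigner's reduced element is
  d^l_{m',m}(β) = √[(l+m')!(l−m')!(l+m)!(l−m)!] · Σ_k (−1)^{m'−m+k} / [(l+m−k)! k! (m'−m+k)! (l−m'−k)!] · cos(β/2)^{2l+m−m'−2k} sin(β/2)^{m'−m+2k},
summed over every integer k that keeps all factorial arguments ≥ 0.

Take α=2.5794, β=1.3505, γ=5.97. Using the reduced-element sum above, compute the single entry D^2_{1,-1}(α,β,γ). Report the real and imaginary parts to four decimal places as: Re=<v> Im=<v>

Re=-0.5442 Im=-0.1384

Split into d^2_{1,-1}(β=1.3505) × two z-phases.
c=cos(1.3505/2)=0.780551, s=sin(1.3505/2)=0.625092; N=√[6·1·1·6]=6.000000
Admissible k: 0..1 (factorial args all ≥0)
  k=0: (−1)^2·6.0000/(2)·0.7806^2·0.6251^2 = +0.714187
  k=1: (−1)^3·6.0000/(6)·0.7806^0·0.6251^4 = -0.152678
d^2_{1,-1}(1.3505) = +0.714187 -0.152678 = +0.561509
Attach z-rotation phases: D = e^{-i(1)(2.5794)}·(+0.561509)·e^{-i(-1)(5.97)} = -0.544191-0.138379i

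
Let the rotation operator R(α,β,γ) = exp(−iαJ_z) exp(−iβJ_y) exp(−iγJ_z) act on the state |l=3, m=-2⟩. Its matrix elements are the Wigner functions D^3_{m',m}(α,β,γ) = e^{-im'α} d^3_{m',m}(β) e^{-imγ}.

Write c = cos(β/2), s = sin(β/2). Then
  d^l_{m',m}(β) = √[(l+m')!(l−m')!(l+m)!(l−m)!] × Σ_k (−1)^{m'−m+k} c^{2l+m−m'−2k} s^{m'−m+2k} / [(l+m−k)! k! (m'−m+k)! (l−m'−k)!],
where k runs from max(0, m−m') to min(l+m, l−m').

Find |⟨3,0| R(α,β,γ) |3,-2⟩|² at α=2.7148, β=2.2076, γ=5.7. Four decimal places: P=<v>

P=0.2770

D^3_{0,-2}(2.7148,2.2076,5.7) = e^{-i·0·2.7148}·d^3_{0,-2}(2.2076)·e^{-i·-2·5.7}. Compute d first:
c=cos(2.2076/2)=0.450206, s=sin(2.2076/2)=0.892925; N=√[6·6·1·120]=65.726707
k: max(0,(-2)−(0))=0 … min(3+(-2),3−(0))=1
  k=0: (−1)^2·65.7267/(12)·0.4502^4·0.8929^2 = +0.179406
  k=1: (−1)^3·65.7267/(12)·0.4502^2·0.8929^4 = -0.705737
d^3_{0,-2}(2.2076) = +0.179406 -0.705737 = -0.526331
|D^3_{0,-2}|² = |d^3_{0,-2}(β)|² = (-0.526331)² = 0.277024 (the z-rotation phases have unit modulus)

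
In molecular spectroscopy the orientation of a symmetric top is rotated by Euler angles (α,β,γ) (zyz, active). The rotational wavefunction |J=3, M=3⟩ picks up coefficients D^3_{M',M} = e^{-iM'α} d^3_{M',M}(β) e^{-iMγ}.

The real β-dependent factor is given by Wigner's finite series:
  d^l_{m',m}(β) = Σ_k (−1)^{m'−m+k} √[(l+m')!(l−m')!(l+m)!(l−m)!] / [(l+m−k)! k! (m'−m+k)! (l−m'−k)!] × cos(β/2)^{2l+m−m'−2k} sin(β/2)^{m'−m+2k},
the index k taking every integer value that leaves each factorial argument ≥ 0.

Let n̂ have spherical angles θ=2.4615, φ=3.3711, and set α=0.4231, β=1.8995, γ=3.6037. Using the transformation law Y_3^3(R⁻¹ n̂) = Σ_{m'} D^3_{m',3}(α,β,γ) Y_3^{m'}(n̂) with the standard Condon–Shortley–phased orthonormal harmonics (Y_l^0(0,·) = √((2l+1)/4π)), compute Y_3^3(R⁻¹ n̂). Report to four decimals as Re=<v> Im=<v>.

Re=0.1889 Im=-0.2944

Need the full column D^3_{m',3} for m'=−3..3 at α=0.4231, β=1.8995, γ=3.6037.
cos(β/2)=0.581886, sin(β/2)=0.813270
d^3_{-3,3}: single k=6 term ⇒ +0.289340;  D = -0.287361+0.033782i
d^3_{-2,3}: single k=5 term ⇒ +0.507093;  D = -0.434906+0.260768i
d^3_{-1,3}: single k=4 term ⇒ +0.573669;  D = -0.327495+0.471002i
d^3_{0,3}: single k=3 term ⇒ +0.473952;  D = -0.086937+0.465910i
d^3_{1,3}: single k=2 term ⇒ +0.293676;  D = +0.069415+0.285354i
d^3_{2,3}: single k=1 term ⇒ +0.132893;  D = +0.081660+0.104844i
d^3_{3,3}: single k=0 term ⇒ +0.038818;  D = +0.034323+0.018130i
Y_3^{m'}(θ=2.4615,φ=3.3711) and Σ D·Y over m':
  (-0.2874+0.0338i)·(-0.0801+0.0659i)  (-0.4349+0.2608i)·(-0.2817+0.1392i)  (-0.3275+0.4710i)·(-0.4003+0.0935i)  (-0.0869+0.4659i)·(-0.0066+0.0000i)  (+0.0694+0.2854i)·(+0.4003+0.0935i)  (+0.0817+0.1048i)·(-0.2817-0.1392i)  (+0.0343+0.0181i)·(+0.0801+0.0659i)
Y_3^3(R⁻¹ n̂) = +0.188878-0.294369i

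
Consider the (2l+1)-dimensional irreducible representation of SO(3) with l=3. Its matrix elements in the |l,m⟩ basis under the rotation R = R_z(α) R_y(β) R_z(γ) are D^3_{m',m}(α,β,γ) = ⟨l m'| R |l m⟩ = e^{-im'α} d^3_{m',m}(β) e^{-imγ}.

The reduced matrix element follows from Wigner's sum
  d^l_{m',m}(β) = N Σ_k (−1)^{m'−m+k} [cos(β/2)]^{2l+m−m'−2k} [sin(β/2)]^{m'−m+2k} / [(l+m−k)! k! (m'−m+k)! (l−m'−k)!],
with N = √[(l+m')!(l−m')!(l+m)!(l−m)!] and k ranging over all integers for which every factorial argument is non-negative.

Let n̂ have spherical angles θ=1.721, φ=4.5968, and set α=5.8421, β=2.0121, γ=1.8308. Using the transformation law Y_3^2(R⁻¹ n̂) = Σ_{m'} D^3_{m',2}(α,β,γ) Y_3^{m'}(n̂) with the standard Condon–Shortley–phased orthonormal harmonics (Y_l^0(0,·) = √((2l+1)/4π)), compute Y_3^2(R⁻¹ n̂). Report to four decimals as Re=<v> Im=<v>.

Re=0.2724 Im=-0.1557

Need the full column D^3_{m',2} for m'=−3..3 at α=5.8421, β=2.0121, γ=1.8308.
cos(β/2)=0.535202, sin(β/2)=0.844724
d^3_{-3,2}: single k=5 term ⇒ +0.563856;  D = +0.151738+0.543055i
d^3_{-2,2}: k∈[4..5] ⇒ +0.729231 -0.363321 = +0.365910;  D = -0.061407+0.360720i
d^3_{-1,2}: k∈[3..4] ⇒ +0.584423 -0.727935 = -0.143512;  D = +0.082179-0.117654i
d^3_{0,2}: k∈[2..3] ⇒ +0.320671 -0.798832 = -0.478161;  D = +0.414955-0.237592i
d^3_{1,2}: k∈[1..2] ⇒ +0.117301 -0.584423 = -0.467122;  D = +0.465668-0.036828i
d^3_{2,2}: k∈[0..1] ⇒ +0.023502 -0.292732 = -0.269230;  D = +0.251765+0.095388i
d^3_{3,2}: single k=0 term ⇒ -0.090861;  D = +0.063091+0.065385i
Y_3^{m'}(θ=1.721,φ=4.5968) and Σ D·Y over m':
  (+0.1517+0.5431i)·(+0.1371-0.3793i)  (-0.0614+0.3607i)·(+0.1455+0.0343i)  (+0.0822-0.1177i)·(+0.0327-0.2819i)  (+0.4150-0.2376i)·(+0.1613+0.0000i)  (+0.4657-0.0368i)·(-0.0327-0.2819i)  (+0.2518+0.0954i)·(+0.1455-0.0343i)  (+0.0631+0.0654i)·(-0.1371-0.3793i)
Y_3^2(R⁻¹ n̂) = +0.272362-0.155748i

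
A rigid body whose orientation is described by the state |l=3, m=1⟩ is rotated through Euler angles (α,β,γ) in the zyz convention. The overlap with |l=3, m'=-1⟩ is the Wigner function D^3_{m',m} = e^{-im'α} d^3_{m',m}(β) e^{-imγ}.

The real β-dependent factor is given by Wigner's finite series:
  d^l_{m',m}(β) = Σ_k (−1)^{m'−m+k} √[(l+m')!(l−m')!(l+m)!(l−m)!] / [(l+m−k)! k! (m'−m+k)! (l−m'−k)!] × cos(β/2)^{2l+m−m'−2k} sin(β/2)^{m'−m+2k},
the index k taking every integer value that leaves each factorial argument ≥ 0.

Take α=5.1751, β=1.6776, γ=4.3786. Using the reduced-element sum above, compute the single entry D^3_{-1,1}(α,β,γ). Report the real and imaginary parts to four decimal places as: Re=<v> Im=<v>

Re=-0.1833 Im=-0.1875

First d^3_{-1,1}(β=1.6776), then the phase factors e^{-i(-1)α} and e^{-i(1)γ}:
With c≡cos(β/2)=0.668356 and s≡sin(β/2)=0.743842, N=[2·24·24·2]^{1/2}=48.000000
The bounds max(0,m−m')=2 and min(l+m,l−m')=4 give 3 terms
  k=2: (−1)^0·48.0000/(8)·0.6684^4·0.7438^2 = +0.662435
  k=3: (−1)^1·48.0000/(6)·0.6684^2·0.7438^4 = -1.094026
  k=4: (−1)^2·48.0000/(48)·0.6684^0·0.7438^6 = +0.169388
d^3_{-1,1}(1.6776) = +0.662435 -1.094026 +0.169388 = -0.262202
Attach z-rotation phases: D = e^{-i(-1)(5.1751)}·(-0.262202)·e^{-i(1)(4.3786)} = -0.183335-0.187452i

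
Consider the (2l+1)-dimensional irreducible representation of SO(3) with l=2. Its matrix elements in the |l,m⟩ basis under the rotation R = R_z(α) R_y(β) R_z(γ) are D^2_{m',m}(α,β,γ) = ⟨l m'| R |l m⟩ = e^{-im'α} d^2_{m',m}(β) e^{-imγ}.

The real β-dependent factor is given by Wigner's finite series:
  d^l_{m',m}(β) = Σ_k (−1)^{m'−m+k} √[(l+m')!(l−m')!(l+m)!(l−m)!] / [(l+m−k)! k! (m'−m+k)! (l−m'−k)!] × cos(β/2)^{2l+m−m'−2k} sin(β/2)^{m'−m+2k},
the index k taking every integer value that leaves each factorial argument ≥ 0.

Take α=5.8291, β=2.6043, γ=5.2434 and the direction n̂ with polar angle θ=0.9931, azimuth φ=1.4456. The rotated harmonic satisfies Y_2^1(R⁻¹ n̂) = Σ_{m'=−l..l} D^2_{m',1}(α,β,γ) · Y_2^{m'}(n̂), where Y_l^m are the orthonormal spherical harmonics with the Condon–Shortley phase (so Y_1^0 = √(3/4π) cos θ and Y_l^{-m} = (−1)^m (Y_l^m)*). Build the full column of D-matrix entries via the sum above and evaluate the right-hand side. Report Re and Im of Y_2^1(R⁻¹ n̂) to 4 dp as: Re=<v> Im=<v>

Re=-0.3321 Im=0.1694

Need the full column D^2_{m',1} for m'=−2..2 at α=5.8291, β=2.6043, γ=5.2434.
cos(β/2)=0.265427, sin(β/2)=0.964131
d^2_{-2,1}: single k=3 term ⇒ +0.475754;  D = +0.471640+0.062436i
d^2_{-1,1}: k∈[2..3] ⇒ +0.196464 -0.864061 = -0.667597;  D = -0.556326-0.369036i
d^2_{0,1}: k∈[1..2] ⇒ +0.044162 -0.582678 = -0.538516;  D = -0.272707-0.464360i
d^2_{1,1}: k∈[0..1] ⇒ +0.004963 -0.196464 = -0.191500;  D = -0.014717-0.190934i
d^2_{2,1}: single k=0 term ⇒ -0.036058;  D = +0.013279-0.033523i
Y_2^{m'}(θ=0.9931,φ=1.4456) and Σ D·Y over m':
  (+0.4716+0.0624i)·(-0.2626-0.0672i)  (-0.5563-0.3690i)·(+0.0441-0.3507i)  (-0.2727-0.4644i)·(-0.0332+0.0000i)  (-0.0147-0.1909i)·(-0.0441-0.3507i)  (+0.0133-0.0335i)·(-0.2626+0.0672i)
Y_2^1(R⁻¹ n̂) = -0.332106+0.169427i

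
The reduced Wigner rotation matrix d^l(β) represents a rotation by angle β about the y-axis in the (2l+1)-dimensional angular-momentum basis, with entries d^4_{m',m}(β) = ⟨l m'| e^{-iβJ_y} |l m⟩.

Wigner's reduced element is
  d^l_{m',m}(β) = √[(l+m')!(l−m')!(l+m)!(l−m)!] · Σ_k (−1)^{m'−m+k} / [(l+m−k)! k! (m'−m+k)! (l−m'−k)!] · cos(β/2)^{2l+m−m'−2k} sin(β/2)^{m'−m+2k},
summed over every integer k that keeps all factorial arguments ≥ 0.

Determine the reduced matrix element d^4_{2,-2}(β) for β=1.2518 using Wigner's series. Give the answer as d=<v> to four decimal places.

d^4_{2,-2}(β=1.2518) via Wigner's sum:
c=cos(1.2518/2)=0.810436, s=sin(1.2518/2)=0.585827; N=√[720·2·2·720]=1440.000000
k: max(0,(-2)−(2))=0 … min(4+(-2),4−(2))=2
  k=0: (−1)^4·1440.0000/(96)·0.8104^4·0.5858^4 = +0.762156
  k=1: (−1)^5·1440.0000/(120)·0.8104^2·0.5858^6 = -0.318592
  k=2: (−1)^6·1440.0000/(1440)·0.8104^0·0.5858^8 = +0.013872
d^4_{2,-2}(1.2518) = +0.762156 -0.318592 +0.013872 = +0.457436

d=0.4574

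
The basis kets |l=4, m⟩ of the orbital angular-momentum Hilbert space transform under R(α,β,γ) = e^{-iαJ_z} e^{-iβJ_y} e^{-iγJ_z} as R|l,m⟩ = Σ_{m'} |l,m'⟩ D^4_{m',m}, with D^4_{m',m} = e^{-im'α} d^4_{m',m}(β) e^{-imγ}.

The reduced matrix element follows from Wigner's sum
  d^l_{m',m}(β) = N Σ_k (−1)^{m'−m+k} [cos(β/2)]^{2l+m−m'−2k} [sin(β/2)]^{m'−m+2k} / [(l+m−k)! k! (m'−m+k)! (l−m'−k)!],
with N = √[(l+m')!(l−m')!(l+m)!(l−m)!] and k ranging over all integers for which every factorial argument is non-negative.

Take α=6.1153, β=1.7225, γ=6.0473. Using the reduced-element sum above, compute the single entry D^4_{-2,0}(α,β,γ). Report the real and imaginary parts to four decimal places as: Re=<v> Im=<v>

D^4_{-2,0}(6.1153,1.7225,6.0473) = e^{-i·-2·6.1153}·d^4_{-2,0}(1.7225)·e^{-i·0·6.0473}. Compute d first:
With c≡cos(β/2)=0.651490 and s≡sin(β/2)=0.758658, N=[2·720·24·24]^{1/2}=910.735966
Admissible k: 2..4 (factorial args all ≥0)
  k=2: (−1)^0·910.7360/(96)·0.6515^6·0.7587^2 = +0.417501
  k=3: (−1)^1·910.7360/(36)·0.6515^4·0.7587^4 = -1.509743
  k=4: (−1)^2·910.7360/(96)·0.6515^2·0.7587^6 = +0.767734
d^4_{-2,0}(1.7225) = +0.417501 -1.509743 +0.767734 = -0.324508
Attach z-rotation phases: D = e^{-i(-2)(6.1153)}·(-0.324508)·e^{-i(0)(6.0473)} = -0.306386+0.106924i

Re=-0.3064 Im=0.1069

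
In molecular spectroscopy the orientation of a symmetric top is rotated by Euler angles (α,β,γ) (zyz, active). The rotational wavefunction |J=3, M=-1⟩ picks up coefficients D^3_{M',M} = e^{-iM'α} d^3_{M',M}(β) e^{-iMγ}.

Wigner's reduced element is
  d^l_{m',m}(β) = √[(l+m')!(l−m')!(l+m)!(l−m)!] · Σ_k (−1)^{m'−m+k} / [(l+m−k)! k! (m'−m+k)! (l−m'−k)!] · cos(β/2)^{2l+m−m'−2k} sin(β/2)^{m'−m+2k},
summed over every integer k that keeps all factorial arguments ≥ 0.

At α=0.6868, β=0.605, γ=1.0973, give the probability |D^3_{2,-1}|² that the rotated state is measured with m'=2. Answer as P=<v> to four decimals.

D^3_{2,-1}(0.6868,0.605,1.0973) = e^{-i·2·0.6868}·d^3_{2,-1}(0.605)·e^{-i·-1·1.0973}. Compute d first:
With c≡cos(β/2)=0.954595 and s≡sin(β/2)=0.297908, N=[120·1·2·24]^{1/2}=75.894664
The bounds max(0,m−m')=0 and min(l+m,l−m')=1 give 2 terms
  k=0: (−1)^3·75.8947/(12)·0.9546^3·0.2979^3 = -0.145456
  k=1: (−1)^4·75.8947/(24)·0.9546^1·0.2979^5 = +0.007083
d^3_{2,-1}(0.605) = -0.145456 +0.007083 = -0.138373
|D^3_{2,-1}|² = |d^3_{2,-1}(β)|² = (-0.138373)² = 0.019147 (the z-rotation phases have unit modulus)

P=0.0191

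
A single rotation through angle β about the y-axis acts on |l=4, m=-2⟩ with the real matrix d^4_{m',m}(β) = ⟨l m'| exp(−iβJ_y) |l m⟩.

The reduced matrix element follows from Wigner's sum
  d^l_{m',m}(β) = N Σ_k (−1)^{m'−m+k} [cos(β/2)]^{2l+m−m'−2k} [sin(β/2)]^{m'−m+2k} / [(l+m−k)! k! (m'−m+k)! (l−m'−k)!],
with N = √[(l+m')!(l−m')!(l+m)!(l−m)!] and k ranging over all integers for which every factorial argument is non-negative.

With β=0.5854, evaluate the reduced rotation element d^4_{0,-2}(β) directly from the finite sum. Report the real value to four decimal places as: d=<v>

d=0.4662

d^4_{0,-2}(β=0.5854) via Wigner's sum:
With c≡cos(β/2)=0.957468 and s≡sin(β/2)=0.288538, N=[24·24·2·720]^{1/2}=910.735966
The bounds max(0,m−m')=0 and min(l+m,l−m')=2 give 3 terms
  k=0: (−1)^2·910.7360/(96)·0.9575^6·0.2885^2 = +0.608520
  k=1: (−1)^3·910.7360/(36)·0.9575^4·0.2885^4 = -0.147368
  k=2: (−1)^4·910.7360/(96)·0.9575^2·0.2885^6 = +0.005019
d^4_{0,-2}(0.5854) = +0.608520 -0.147368 +0.005019 = +0.466171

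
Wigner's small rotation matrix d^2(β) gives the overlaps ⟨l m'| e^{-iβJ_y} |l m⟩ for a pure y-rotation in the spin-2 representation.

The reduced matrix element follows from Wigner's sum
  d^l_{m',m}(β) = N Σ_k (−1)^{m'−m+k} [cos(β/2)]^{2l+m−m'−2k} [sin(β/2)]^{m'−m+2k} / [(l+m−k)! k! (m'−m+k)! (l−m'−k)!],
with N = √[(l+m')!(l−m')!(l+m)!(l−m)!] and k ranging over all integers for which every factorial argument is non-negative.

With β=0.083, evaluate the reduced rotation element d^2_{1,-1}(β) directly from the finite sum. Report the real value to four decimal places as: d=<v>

d=0.0052

d^2_{1,-1}(β=0.083) via Wigner's sum:
With c≡cos(β/2)=0.999139 and s≡sin(β/2)=0.041488, N=[6·1·1·6]^{1/2}=6.000000
Admissible k: 0..1 (factorial args all ≥0)
  k=0: (−1)^2·6.0000/(2)·0.9991^2·0.0415^2 = +0.005155
  k=1: (−1)^3·6.0000/(6)·0.9991^0·0.0415^4 = -0.000003
d^2_{1,-1}(0.083) = +0.005155 -0.000003 = +0.005152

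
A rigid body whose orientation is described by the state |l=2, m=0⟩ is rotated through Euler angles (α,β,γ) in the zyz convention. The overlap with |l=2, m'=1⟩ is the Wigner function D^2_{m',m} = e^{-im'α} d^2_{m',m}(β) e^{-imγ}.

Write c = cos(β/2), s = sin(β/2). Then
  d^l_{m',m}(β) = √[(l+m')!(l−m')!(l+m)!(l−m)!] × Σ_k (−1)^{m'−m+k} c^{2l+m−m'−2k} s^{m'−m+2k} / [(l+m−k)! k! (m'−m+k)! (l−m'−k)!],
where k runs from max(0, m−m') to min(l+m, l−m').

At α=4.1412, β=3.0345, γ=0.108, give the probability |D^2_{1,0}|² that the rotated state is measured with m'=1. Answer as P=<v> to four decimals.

D^2_{1,0}(4.1412,3.0345,0.108) = e^{-i·1·4.1412}·d^2_{1,0}(3.0345)·e^{-i·0·0.108}. Compute d first:
Half-angle: c=0.053521, s=0.998567. N=√(6·1·2·2)=4.898979
k∈{0,1} keeps every argument non-negative
  k=0: (−1)^1·4.8990/(2)·0.0535^3·0.9986^1 = -0.000375
  k=1: (−1)^2·4.8990/(2)·0.0535^1·0.9986^3 = +0.130536
d^2_{1,0}(3.0345) = -0.000375 +0.130536 = +0.130161
|D^2_{1,0}|² = |d^2_{1,0}(β)|² = (+0.130161)² = 0.016942 (the z-rotation phases have unit modulus)

P=0.0169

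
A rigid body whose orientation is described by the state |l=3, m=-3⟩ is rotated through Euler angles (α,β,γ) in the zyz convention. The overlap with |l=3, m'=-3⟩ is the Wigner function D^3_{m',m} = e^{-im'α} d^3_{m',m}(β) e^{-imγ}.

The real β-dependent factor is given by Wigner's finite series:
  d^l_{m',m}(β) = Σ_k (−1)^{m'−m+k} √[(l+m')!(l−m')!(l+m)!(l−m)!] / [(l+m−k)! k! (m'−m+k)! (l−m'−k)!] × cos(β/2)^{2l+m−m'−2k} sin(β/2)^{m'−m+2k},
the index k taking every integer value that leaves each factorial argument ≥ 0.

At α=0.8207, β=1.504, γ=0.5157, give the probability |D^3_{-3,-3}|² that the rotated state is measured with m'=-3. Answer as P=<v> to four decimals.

First d^3_{-3,-3}(β=1.504), then the phase factors e^{-i(-3)α} and e^{-i(-3)γ}:
With c≡cos(β/2)=0.730324 and s≡sin(β/2)=0.683101, N=[1·720·1·720]^{1/2}=720.000000
k: max(0,(-3)−(-3))=0 … min(3+(-3),3−(-3))=0
  k=0: (−1)^0·720.0000/(720)·0.7303^6·0.6831^0 = +0.151738
d^3_{-3,-3}(1.504) = +0.151738
|D^3_{-3,-3}|² = |d^3_{-3,-3}(β)|² = (+0.151738)² = 0.023024 (the z-rotation phases have unit modulus)

P=0.0230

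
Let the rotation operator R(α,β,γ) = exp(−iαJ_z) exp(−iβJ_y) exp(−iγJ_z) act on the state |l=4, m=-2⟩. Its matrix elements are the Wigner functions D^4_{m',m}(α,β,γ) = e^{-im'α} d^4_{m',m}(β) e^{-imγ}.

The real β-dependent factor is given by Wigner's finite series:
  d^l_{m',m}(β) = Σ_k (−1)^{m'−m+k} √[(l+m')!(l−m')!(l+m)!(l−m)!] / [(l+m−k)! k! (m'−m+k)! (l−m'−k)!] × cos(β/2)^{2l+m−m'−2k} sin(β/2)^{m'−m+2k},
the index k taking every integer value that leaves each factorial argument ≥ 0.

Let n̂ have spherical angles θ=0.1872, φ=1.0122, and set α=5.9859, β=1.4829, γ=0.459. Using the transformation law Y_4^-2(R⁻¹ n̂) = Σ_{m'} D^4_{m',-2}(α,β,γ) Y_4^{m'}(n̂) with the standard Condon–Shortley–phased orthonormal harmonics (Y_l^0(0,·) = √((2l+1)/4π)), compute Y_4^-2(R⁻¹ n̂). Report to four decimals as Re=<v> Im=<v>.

Re=-0.0815 Im=-0.2753

Need the full column D^4_{m',-2} for m'=−4..4 at α=5.9859, β=1.4829, γ=0.459.
cos(β/2)=0.737490, sin(β/2)=0.675358
d^4_{-4,-2}: single k=2 term ⇒ +0.388315;  D = +0.374128-0.104003i
d^4_{-3,-2}: k∈[1..2] ⇒ +0.299841 -0.754342 = -0.454501;  D = -0.454345-0.011881i
d^4_{-2,-2}: k∈[0..2] ⇒ +0.087508 -0.880616 +0.923107 = +0.130000;  D = +0.123260+0.041317i
d^4_{-1,-2}: k∈[0..2] ⇒ -0.339988 +1.425572 -0.796992 = +0.288593;  D = +0.234760+0.167850i
d^4_{0,-2}: k∈[0..2] ⇒ +0.696188 -1.556865 +0.489596 = -0.371081;  D = -0.225398-0.294782i
d^4_{1,-2}: k∈[0..2] ⇒ -0.950382 +1.195487 -0.200508 = +0.044598;  D = +0.015523+0.041809i
d^4_{2,-2}: k∈[0..2] ⇒ +0.923107 -0.619295 +0.043279 = +0.347090;  D = +0.020198+0.346502i
d^4_{3,-2}: k∈[0..1] ⇒ -0.632592 +0.176831 = -0.455761;  D = +0.107919-0.442800i
d^4_{4,-2}: single k=0 term ⇒ +0.273084;  D = -0.139545+0.234738i
Y_4^{m'}(θ=0.1872,φ=1.0122) and Σ D·Y over m':
  (+0.3741-0.1040i)·(-0.0003+0.0004i)  (-0.4543-0.0119i)·(-0.0079-0.0008i)  (+0.1233+0.0413i)·(-0.0292-0.0600i)  (+0.2348+0.1679i)·(+0.1723-0.2756i)  (-0.2254-0.2948i)·(+0.7042+0.0000i)  (+0.0155+0.0418i)·(-0.1723-0.2756i)  (+0.0202+0.3465i)·(-0.0292+0.0600i)  (+0.1079-0.4428i)·(+0.0079-0.0008i)  (-0.1395+0.2347i)·(-0.0003-0.0004i)
Y_4^-2(R⁻¹ n̂) = -0.081530-0.275306i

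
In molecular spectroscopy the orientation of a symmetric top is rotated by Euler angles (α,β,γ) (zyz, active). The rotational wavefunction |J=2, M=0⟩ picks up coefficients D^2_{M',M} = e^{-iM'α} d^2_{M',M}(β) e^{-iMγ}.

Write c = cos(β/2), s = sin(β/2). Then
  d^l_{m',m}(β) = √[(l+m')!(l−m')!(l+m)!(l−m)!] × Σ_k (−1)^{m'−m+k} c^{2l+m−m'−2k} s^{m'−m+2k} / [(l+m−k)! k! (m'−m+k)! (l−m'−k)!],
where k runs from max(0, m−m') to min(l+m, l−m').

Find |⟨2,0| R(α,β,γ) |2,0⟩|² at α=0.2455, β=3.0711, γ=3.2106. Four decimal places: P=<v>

First d^2_{0,0}(β=3.0711), then the phase factors e^{-i(0)α} and e^{-i(0)γ}:
c=cos(3.0711/2)=0.035239, s=sin(3.0711/2)=0.999379; N=√[2·2·2·2]=4.000000
k: max(0,(0)−(0))=0 … min(2+(0),2−(0))=2
  k=0: (−1)^0·4.0000/(4)·0.0352^4·0.9994^0 = +0.000002
  k=1: (−1)^1·4.0000/(1)·0.0352^2·0.9994^2 = -0.004961
  k=2: (−1)^2·4.0000/(4)·0.0352^0·0.9994^4 = +0.997518
d^2_{0,0}(3.0711) = +0.000002 -0.004961 +0.997518 = +0.992559
|D^2_{0,0}|² = |d^2_{0,0}(β)|² = (+0.992559)² = 0.985172 (the z-rotation phases have unit modulus)

P=0.9852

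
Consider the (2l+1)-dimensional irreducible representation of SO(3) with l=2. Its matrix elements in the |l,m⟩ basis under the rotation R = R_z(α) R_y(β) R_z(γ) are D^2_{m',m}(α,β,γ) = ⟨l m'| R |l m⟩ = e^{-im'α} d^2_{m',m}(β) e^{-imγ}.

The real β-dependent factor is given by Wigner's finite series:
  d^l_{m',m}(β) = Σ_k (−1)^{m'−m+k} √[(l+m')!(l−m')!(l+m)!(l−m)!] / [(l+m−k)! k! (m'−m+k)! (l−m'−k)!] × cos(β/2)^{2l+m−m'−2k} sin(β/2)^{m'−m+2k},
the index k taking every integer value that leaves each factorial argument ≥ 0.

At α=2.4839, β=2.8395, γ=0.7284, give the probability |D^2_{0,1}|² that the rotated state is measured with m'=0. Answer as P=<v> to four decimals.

First d^2_{0,1}(β=2.8395), then the phase factors e^{-i(0)α} and e^{-i(1)γ}:
With c≡cos(β/2)=0.150473 and s≡sin(β/2)=0.988614, N=[2·2·6·1]^{1/2}=4.898979
Admissible k: 1..2 (factorial args all ≥0)
  k=1: (−1)^0·4.8990/(2)·0.1505^3·0.9886^1 = +0.008250
  k=2: (−1)^1·4.8990/(2)·0.1505^1·0.9886^3 = -0.356134
d^2_{0,1}(2.8395) = +0.008250 -0.356134 = -0.347884
|D^2_{0,1}|² = |d^2_{0,1}(β)|² = (-0.347884)² = 0.121023 (the z-rotation phases have unit modulus)

P=0.1210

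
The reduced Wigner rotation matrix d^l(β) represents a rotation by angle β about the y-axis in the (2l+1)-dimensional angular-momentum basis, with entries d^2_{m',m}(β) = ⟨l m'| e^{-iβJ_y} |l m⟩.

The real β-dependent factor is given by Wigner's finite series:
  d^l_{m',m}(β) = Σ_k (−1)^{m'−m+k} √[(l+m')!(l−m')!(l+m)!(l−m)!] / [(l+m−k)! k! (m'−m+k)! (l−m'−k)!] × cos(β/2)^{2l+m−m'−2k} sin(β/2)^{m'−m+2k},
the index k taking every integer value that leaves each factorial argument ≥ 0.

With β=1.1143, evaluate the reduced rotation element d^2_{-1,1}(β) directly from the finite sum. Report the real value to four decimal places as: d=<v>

d^2_{-1,1}(β=1.1143) via Wigner's sum:
Half-angle: c=0.848766, s=0.528769. N=√(1·6·6·1)=6.000000
Admissible k: 2..3 (factorial args all ≥0)
  k=2: (−1)^0·6.0000/(2)·0.8488^2·0.5288^2 = +0.604268
  k=3: (−1)^1·6.0000/(6)·0.8488^0·0.5288^4 = -0.078175
d^2_{-1,1}(1.1143) = +0.604268 -0.078175 = +0.526093

d=0.5261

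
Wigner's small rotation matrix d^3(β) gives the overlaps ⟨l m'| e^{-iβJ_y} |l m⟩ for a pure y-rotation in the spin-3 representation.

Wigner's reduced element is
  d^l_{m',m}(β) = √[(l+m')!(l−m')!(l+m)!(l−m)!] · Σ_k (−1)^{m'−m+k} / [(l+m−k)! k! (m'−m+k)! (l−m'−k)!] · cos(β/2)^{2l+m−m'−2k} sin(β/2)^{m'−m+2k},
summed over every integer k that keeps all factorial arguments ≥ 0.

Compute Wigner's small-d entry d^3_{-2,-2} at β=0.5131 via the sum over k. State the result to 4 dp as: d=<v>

d^3_{-2,-2}(β=0.5131) via Wigner's sum:
Half-angle: c=0.967271, s=0.253745. N=√(1·120·1·120)=120.000000
k∈{0,1} keeps every argument non-negative
  k=0: (−1)^0·120.0000/(120)·0.9673^6·0.2537^0 = +0.819010
  k=1: (−1)^1·120.0000/(24)·0.9673^4·0.2537^2 = -0.281811
d^3_{-2,-2}(0.5131) = +0.819010 -0.281811 = +0.537199

d=0.5372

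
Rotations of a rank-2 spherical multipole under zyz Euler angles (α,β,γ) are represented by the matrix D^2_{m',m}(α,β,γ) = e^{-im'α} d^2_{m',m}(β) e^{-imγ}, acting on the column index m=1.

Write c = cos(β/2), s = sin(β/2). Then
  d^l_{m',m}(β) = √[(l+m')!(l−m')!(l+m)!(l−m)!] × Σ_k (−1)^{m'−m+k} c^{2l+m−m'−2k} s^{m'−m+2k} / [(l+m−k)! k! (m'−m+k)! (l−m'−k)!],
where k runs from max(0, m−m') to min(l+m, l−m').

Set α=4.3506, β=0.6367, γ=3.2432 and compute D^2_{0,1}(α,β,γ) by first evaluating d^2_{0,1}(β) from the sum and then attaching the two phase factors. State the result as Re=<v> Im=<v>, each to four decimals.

Re=-0.5825 Im=0.0594

First d^2_{0,1}(β=0.6367), then the phase factors e^{-i(0)α} and e^{-i(1)γ}:
Half-angle: c=0.949753, s=0.313000. N=√(2·2·6·1)=4.898979
The bounds max(0,m−m')=1 and min(l+m,l−m')=2 give 2 terms
  k=1: (−1)^0·4.8990/(2)·0.9498^3·0.3130^1 = +0.656829
  k=2: (−1)^1·4.8990/(2)·0.9498^1·0.3130^3 = -0.071338
d^2_{0,1}(0.6367) = +0.656829 -0.071338 = +0.585491
Attach z-rotation phases: D = e^{-i(0)(4.3506)}·(+0.585491)·e^{-i(1)(3.2432)} = -0.582471+0.059388i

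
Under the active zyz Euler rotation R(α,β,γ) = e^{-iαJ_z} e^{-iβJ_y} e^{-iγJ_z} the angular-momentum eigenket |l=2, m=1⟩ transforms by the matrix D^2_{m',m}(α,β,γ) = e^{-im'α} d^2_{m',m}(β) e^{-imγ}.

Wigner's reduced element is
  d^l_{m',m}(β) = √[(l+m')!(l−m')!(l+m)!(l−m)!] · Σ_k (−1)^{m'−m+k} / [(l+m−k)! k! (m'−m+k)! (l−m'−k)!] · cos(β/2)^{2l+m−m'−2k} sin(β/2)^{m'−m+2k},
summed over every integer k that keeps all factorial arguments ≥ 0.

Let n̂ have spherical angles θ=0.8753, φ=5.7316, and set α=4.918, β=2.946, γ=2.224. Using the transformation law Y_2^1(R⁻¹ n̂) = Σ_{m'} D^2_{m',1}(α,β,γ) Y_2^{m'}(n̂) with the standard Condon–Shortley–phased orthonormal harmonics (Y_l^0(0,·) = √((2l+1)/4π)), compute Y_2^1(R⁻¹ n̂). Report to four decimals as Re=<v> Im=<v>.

Re=0.3386 Im=0.0693

Need the full column D^2_{m',1} for m'=−2..2 at α=4.918, β=2.946, γ=2.224.
cos(β/2)=0.097641, sin(β/2)=0.995222
d^2_{-2,1}: single k=3 term ⇒ +0.192495;  D = +0.046127+0.186887i
d^2_{-1,1}: k∈[2..3] ⇒ +0.028328 -0.981024 = -0.952695;  D = +0.858847-0.412323i
d^2_{0,1}: k∈[1..2] ⇒ +0.002269 -0.235757 = -0.233488;  D = +0.141899+0.185422i
d^2_{1,1}: k∈[0..1] ⇒ +0.000091 -0.028328 = -0.028237;  D = -0.018449+0.021378i
d^2_{2,1}: single k=0 term ⇒ -0.001853;  D = -0.001620-0.000899i
Y_2^{m'}(θ=0.8753,φ=5.7316) and Σ D·Y over m':
  (+0.0461+0.1869i)·(+0.1026+0.2032i)  (+0.8588-0.4123i)·(+0.3237+0.1992i)  (+0.1419+0.1854i)·(+0.0731+0.0000i)  (-0.0184+0.0214i)·(-0.3237+0.1992i)  (-0.0016-0.0009i)·(+0.1026-0.2032i)
Y_2^1(R⁻¹ n̂) = +0.338602+0.069335i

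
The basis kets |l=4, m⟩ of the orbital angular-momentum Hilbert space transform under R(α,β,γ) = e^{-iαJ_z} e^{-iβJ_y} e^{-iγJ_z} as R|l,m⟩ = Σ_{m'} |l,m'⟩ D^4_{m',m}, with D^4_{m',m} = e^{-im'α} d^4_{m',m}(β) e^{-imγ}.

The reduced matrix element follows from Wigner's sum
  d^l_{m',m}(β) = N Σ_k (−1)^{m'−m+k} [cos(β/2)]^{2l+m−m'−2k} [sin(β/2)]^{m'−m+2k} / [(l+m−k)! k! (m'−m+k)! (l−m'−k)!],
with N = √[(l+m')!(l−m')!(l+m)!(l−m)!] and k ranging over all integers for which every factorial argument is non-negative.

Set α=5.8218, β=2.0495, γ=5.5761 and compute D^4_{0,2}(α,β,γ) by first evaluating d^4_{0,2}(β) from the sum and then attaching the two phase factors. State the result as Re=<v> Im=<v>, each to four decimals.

D^4_{0,2}(5.8218,2.0495,5.5761) = e^{-i·0·5.8218}·d^4_{0,2}(2.0495)·e^{-i·2·5.5761}. Compute d first:
Half-angle: c=0.519313, s=0.854584. N=√(24·24·720·2)=910.735966
k: max(0,(2)−(0))=2 … min(4+(2),4−(0))=4
  k=2: (−1)^0·910.7360/(96)·0.5193^6·0.8546^2 = +0.135895
  k=3: (−1)^1·910.7360/(36)·0.5193^4·0.8546^4 = -0.981353
  k=4: (−1)^2·910.7360/(96)·0.5193^2·0.8546^6 = +0.996572
d^4_{0,2}(2.0495) = +0.135895 -0.981353 +0.996572 = +0.151114
Attach z-rotation phases: D = e^{-i(0)(5.8218)}·(+0.151114)·e^{-i(2)(5.5761)} = +0.023572+0.149265i

Re=0.0236 Im=0.1493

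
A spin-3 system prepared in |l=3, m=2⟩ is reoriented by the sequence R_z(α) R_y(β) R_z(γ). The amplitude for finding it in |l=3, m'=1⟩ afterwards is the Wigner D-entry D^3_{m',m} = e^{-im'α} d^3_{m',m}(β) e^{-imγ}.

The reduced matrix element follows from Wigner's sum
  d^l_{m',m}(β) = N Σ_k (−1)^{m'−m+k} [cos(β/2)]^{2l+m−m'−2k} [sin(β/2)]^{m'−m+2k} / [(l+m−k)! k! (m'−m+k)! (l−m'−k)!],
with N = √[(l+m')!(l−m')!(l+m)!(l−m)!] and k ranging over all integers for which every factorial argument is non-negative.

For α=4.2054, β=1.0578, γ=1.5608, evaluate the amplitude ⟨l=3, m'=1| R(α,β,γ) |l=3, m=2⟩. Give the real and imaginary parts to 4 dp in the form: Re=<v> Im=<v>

Split into d^3_{1,2}(β=1.0578) × two z-phases.
c=cos(1.0578/2)=0.863363, s=sin(1.0578/2)=0.504584; N=√[24·2·120·1]=75.894664
k∈{1,2} keeps every argument non-negative
  k=1: (−1)^0·75.8947/(24)·0.8634^5·0.5046^1 = +0.765420
  k=2: (−1)^1·75.8947/(12)·0.8634^3·0.5046^3 = -0.522890
d^3_{1,2}(1.0578) = +0.765420 -0.522890 = +0.242530
Phases: e^{-i·(1)·4.2054}=-0.485547+0.874210i, e^{-i·(2)·1.5608}=-0.999800-0.019991i ⇒ D=+0.121975-0.209626i

Re=0.1220 Im=-0.2096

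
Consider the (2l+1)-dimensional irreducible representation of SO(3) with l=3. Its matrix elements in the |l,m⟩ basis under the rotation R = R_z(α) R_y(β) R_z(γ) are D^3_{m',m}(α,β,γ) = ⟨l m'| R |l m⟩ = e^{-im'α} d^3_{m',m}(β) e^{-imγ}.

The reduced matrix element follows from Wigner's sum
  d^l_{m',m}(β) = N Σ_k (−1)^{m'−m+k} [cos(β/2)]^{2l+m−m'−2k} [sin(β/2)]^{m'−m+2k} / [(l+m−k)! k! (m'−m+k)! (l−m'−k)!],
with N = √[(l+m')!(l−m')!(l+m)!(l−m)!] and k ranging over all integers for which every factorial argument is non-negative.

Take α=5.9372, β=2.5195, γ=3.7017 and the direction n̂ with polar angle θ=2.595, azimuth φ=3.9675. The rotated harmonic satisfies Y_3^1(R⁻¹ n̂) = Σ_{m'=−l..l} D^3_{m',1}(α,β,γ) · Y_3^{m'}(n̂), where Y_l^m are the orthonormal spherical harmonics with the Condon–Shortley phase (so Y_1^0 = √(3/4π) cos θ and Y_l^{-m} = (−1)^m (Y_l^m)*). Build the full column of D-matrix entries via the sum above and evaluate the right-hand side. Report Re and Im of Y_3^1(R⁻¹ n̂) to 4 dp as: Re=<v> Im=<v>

Re=0.0656 Im=-0.1621

Need the full column D^3_{m',1} for m'=−3..3 at α=5.9372, β=2.5195, γ=3.7017.
cos(β/2)=0.306055, sin(β/2)=0.952014
d^3_{-3,1}: single k=4 term ⇒ +0.298001;  D = +0.008125+0.297890i
d^3_{-2,1}: k∈[3..4] ⇒ +0.156444 -0.756860 = -0.600417;  D = +0.188140-0.570178i
d^3_{-1,1}: k∈[2..4] ⇒ +0.047713 -0.615548 +0.744491 = +0.176656;  D = -0.108966+0.139046i
d^3_{0,1}: k∈[1..3] ⇒ +0.008856 -0.257063 +0.829099 = +0.580892;  D = -0.492130+0.308614i
d^3_{1,1}: k∈[0..2] ⇒ +0.000822 -0.063617 +0.461661 = +0.398866;  D = -0.389757+0.084755i
d^3_{2,1}: k∈[0..1] ⇒ -0.008084 +0.156444 = +0.148359;  D = -0.147071-0.019507i
d^3_{3,1}: single k=0 term ⇒ +0.030799;  D = -0.027349-0.014163i
Y_3^{m'}(θ=2.595,φ=3.9675) and Σ D·Y over m':
  (+0.0081+0.2979i)·(+0.0461+0.0361i)  (+0.1881-0.5702i)·(+0.0191+0.2351i)  (-0.1090+0.1390i)·(-0.3017+0.3272i)  (-0.4921+0.3086i)·(-0.2070+0.0000i)  (-0.3898+0.0848i)·(+0.3017+0.3272i)  (-0.1471-0.0195i)·(+0.0191-0.2351i)  (-0.0273-0.0142i)·(-0.0461+0.0361i)
Y_3^1(R⁻¹ n̂) = +0.065569-0.162146i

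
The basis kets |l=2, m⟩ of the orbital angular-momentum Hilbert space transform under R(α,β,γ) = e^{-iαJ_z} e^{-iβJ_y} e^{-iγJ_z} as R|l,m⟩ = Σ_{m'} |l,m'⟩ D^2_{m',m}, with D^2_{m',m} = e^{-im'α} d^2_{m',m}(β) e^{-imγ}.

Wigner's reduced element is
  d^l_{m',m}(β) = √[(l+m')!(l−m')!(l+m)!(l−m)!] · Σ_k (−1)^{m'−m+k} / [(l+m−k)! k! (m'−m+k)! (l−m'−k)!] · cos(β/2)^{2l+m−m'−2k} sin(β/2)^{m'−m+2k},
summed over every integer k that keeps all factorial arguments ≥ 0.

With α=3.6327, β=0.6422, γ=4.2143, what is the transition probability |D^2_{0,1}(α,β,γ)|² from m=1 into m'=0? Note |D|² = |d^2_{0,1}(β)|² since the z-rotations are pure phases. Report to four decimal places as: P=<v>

P=0.3451

Split into d^2_{0,1}(β=0.6422) × two z-phases.
With c≡cos(β/2)=0.948889 and s≡sin(β/2)=0.315611, N=[2·2·6·1]^{1/2}=4.898979
k∈{1,2} keeps every argument non-negative
  k=1: (−1)^0·4.8990/(2)·0.9489^3·0.3156^1 = +0.660500
  k=2: (−1)^1·4.8990/(2)·0.9489^1·0.3156^3 = -0.073071
d^2_{0,1}(0.6422) = +0.660500 -0.073071 = +0.587429
|D^2_{0,1}|² = |d^2_{0,1}(β)|² = (+0.587429)² = 0.345073 (the z-rotation phases have unit modulus)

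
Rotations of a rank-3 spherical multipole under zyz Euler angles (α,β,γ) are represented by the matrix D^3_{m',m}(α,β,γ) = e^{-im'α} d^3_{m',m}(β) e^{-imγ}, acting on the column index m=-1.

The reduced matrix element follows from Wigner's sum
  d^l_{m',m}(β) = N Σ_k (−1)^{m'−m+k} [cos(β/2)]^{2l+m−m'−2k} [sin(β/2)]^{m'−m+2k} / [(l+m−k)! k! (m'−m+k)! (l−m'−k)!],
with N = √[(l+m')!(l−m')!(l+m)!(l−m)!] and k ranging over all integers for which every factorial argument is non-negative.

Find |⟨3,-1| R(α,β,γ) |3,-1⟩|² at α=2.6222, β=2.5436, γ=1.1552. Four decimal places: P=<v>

P=0.1443

First d^3_{-1,-1}(β=2.5436), then the phase factors e^{-i(-1)α} and e^{-i(-1)γ}:
Half-angle: c=0.294561, s=0.955633. N=√(2·24·2·24)=48.000000
Admissible k: 0..2 (factorial args all ≥0)
  k=0: (−1)^0·48.0000/(48)·0.2946^6·0.9556^0 = +0.000653
  k=1: (−1)^1·48.0000/(6)·0.2946^4·0.9556^2 = -0.055001
  k=2: (−1)^2·48.0000/(8)·0.2946^2·0.9556^4 = +0.434176
d^3_{-1,-1}(2.5436) = +0.000653 -0.055001 +0.434176 = +0.379828
|D^3_{-1,-1}|² = |d^3_{-1,-1}(β)|² = (+0.379828)² = 0.144269 (the z-rotation phases have unit modulus)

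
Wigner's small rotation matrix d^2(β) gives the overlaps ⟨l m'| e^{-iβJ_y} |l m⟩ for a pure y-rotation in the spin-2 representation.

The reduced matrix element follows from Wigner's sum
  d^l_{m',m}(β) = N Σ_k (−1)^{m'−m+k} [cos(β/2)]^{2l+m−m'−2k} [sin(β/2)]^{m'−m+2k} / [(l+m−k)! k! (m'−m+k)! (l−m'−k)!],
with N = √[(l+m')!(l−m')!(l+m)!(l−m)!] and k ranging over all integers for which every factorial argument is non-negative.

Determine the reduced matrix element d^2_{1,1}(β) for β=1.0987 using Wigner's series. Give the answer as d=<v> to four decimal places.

d^2_{1,1}(β=1.0987) via Wigner's sum:
With c≡cos(β/2)=0.852864 and s≡sin(β/2)=0.522133, N=[6·1·6·1]^{1/2}=6.000000
k: max(0,(1)−(1))=0 … min(2+(1),2−(1))=1
  k=0: (−1)^0·6.0000/(6)·0.8529^4·0.5221^0 = +0.529078
  k=1: (−1)^1·6.0000/(2)·0.8529^2·0.5221^2 = -0.594899
d^2_{1,1}(1.0987) = +0.529078 -0.594899 = -0.065821

d=-0.0658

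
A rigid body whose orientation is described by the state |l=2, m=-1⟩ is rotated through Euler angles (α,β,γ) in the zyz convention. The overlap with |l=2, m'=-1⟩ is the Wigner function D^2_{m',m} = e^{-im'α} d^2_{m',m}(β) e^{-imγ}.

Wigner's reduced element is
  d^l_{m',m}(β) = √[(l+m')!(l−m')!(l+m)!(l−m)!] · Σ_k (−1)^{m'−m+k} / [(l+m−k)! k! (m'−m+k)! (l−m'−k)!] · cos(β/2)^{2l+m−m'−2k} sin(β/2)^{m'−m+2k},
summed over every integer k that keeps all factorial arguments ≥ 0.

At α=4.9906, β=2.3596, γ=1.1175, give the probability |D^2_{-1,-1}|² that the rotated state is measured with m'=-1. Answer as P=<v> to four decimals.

Split into d^2_{-1,-1}(β=2.3596) × two z-phases.
c=cos(2.3596/2)=0.381110, s=sin(2.3596/2)=0.924530; N=√[1·6·1·6]=6.000000
k∈{0,1} keeps every argument non-negative
  k=0: (−1)^0·6.0000/(6)·0.3811^4·0.9245^0 = +0.021096
  k=1: (−1)^1·6.0000/(2)·0.3811^2·0.9245^2 = -0.372446
d^2_{-1,-1}(2.3596) = +0.021096 -0.372446 = -0.351350
|D^2_{-1,-1}|² = |d^2_{-1,-1}(β)|² = (-0.351350)² = 0.123447 (the z-rotation phases have unit modulus)

P=0.1234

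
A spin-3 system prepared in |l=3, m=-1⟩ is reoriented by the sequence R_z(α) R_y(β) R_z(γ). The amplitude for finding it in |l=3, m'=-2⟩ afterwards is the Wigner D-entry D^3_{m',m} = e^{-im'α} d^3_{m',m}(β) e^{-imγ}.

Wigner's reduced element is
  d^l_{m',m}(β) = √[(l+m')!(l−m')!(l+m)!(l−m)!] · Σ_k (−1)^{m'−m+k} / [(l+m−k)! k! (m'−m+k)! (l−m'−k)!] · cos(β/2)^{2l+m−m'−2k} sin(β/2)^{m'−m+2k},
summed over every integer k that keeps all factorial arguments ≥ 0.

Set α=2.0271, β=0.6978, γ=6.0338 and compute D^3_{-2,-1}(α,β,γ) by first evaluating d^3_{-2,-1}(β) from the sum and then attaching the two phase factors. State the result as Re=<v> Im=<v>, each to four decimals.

Re=-0.4591 Im=-0.3587

First d^3_{-2,-1}(β=0.6978), then the phase factors e^{-i(-2)α} and e^{-i(-1)γ}:
With c≡cos(β/2)=0.939749 and s≡sin(β/2)=0.341864, N=[1·120·2·24]^{1/2}=75.894664
k: max(0,(-1)−(-2))=1 … min(3+(-1),3−(-2))=2
  k=1: (−1)^0·75.8947/(24)·0.9397^5·0.3419^1 = +0.792344
  k=2: (−1)^1·75.8947/(12)·0.9397^3·0.3419^3 = -0.209714
d^3_{-2,-1}(0.6978) = +0.792344 -0.209714 = +0.582630
D = (-0.611685-0.791101i)·(+0.582630)·(+0.969064-0.246808i) = -0.459120-0.358702i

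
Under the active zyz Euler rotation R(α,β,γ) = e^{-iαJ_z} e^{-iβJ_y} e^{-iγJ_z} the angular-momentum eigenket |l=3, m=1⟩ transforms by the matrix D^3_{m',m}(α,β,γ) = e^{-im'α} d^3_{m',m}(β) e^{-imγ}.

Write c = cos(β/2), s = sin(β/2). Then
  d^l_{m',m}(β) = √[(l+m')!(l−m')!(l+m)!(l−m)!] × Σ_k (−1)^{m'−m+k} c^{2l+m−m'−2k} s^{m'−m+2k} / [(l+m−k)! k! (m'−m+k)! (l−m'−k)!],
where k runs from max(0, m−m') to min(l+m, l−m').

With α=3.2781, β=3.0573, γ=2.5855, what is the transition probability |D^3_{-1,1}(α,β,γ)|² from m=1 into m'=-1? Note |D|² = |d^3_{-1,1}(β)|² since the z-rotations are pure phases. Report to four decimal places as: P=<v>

P=0.9615

First d^3_{-1,1}(β=3.0573), then the phase factors e^{-i(-1)α} and e^{-i(1)γ}:
Half-angle: c=0.042134, s=0.999112. N=√(2·24·24·2)=48.000000
k∈{2,3,4} keeps every argument non-negative
  k=2: (−1)^0·48.0000/(8)·0.0421^4·0.9991^2 = +0.000019
  k=3: (−1)^1·48.0000/(6)·0.0421^2·0.9991^4 = -0.014152
  k=4: (−1)^2·48.0000/(48)·0.0421^0·0.9991^6 = +0.994684
d^3_{-1,1}(3.0573) = +0.000019 -0.014152 +0.994684 = +0.980551
|D^3_{-1,1}|² = |d^3_{-1,1}(β)|² = (+0.980551)² = 0.961480 (the z-rotation phases have unit modulus)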